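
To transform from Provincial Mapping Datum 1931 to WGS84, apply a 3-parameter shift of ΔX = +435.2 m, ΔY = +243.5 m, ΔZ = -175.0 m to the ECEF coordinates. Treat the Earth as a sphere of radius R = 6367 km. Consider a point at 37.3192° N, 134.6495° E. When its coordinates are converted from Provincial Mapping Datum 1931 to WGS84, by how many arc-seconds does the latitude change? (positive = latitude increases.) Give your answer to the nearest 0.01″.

Δφ = -1.90″

sin φ = 0.606255, cos φ = 0.795270, sin λ = 0.711419, cos λ = -0.702768.
North component: ΔN = −sin φ cos λ·ΔX − sin φ sin λ·ΔY + cos φ·ΔZ = −(0.606255)(-0.702768)(435.2) − (0.606255)(0.711419)(243.5) + (0.795270)(-175.0) = -58.77 m.
1° of latitude spans πR/180 = 111125 m, so Δφ = -58.77 / 111125 × 3600 = -1.904″.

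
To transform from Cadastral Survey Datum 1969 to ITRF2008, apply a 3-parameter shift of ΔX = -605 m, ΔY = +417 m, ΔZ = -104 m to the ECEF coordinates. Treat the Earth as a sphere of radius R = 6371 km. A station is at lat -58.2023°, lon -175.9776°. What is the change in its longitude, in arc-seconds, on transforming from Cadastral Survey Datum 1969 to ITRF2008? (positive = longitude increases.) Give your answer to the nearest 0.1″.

Δλ = -28.2″

sin φ = -0.849914, cos φ = 0.526922, sin λ = -0.070146, cos λ = -0.997537.
East component: ΔE = −sin λ·ΔX + cos λ·ΔY = −(-0.070146)(-605) + (-0.997537)(417) = -458.41 m.
1° of latitude spans πR/180 = 111195 m; at latitude φ, 1° of longitude spans that × cos φ = 58591.0 m, so Δλ = -458.41 / 58591.0 × 3600 = -28.166″.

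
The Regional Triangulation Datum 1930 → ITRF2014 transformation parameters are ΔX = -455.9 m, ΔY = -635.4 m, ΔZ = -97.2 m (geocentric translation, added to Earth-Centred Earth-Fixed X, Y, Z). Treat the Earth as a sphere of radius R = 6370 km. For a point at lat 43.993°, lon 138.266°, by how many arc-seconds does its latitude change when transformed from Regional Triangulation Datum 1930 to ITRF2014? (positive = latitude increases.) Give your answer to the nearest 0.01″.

Δφ = -0.40″

sin φ = 0.694570, cos φ = 0.719425, sin λ = 0.665673, cos λ = -0.746243.
North component: ΔN = −sin φ cos λ·ΔX − sin φ sin λ·ΔY + cos φ·ΔZ = −(0.694570)(-0.746243)(-455.9) − (0.694570)(0.665673)(-635.4) + (0.719425)(-97.2) = -12.45 m.
1° of latitude spans πR/180 = 111177 m, so Δφ = -12.45 / 111177 × 3600 = -0.403″.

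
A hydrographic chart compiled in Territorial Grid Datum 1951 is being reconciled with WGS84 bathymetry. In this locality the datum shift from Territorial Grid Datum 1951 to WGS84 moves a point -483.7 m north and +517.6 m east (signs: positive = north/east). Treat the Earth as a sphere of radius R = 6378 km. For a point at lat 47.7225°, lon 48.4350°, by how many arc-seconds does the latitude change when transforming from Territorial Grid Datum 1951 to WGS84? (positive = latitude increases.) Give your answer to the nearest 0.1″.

On a sphere of radius R, 1 rad of latitude = R, so Δφ = ΔN / R = -483.7 / 6378000 = -7.5839e-05 rad = -15.643″.

Δφ = -15.6″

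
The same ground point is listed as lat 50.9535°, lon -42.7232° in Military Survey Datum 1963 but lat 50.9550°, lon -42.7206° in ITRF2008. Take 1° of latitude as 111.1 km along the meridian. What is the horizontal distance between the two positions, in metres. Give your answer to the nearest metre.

Δφ = 50.9550° − 50.9535° = +0.0015°; Δλ = -42.7206° − -42.7232° = +0.0026°.
ΔN = Δφ × 111100 = 166.7 m; ΔE = Δλ × 111100 × cos(50.9535°) = +0.0026 × 111100 × 0.629951 = 182.0 m.
Distance = √(ΔE² + ΔN²) = √(182.0² + 166.7²) = 246.7 m.

247 m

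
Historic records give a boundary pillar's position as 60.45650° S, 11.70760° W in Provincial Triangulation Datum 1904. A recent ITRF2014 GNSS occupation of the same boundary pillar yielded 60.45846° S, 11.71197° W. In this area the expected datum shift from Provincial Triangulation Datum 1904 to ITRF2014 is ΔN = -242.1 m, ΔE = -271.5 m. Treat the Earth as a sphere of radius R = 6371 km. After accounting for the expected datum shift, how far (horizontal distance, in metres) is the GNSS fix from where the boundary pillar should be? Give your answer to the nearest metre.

40 m

Observed coordinate differences: Δφ = -0.00196°, Δλ = -0.00437°.
Converting to metres (1° lat = 111195 m, cos φ = 0.493084): observed ΔN = -217.9 m, observed ΔE = -239.6 m.
Subtracting the expected shift leaves a residual of -217.9 − (-242.1) = 24.2 m north and -239.6 − (-271.5) = 31.9 m east.
Residual distance = √(24.2² + 31.9²) = 40.0 m.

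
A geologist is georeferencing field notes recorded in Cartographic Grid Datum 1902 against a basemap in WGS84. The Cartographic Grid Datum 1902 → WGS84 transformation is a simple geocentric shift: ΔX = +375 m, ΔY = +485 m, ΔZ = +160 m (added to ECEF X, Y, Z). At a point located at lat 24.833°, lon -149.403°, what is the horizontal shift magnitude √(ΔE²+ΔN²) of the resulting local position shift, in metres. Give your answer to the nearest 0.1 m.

446.3 m

At φ = 24.833°, λ = -149.403°: sin φ = 0.419975, cos φ = 0.907536, sin λ = -0.508996, cos λ = -0.860769.
ΔE = −sin λ·ΔX + cos λ·ΔY = −(-0.508996)·(375) + (-0.860769)·(485) = -226.60 m.
ΔN = −sin φ cos λ·ΔX − sin φ sin λ·ΔY + cos φ·ΔZ = −(0.419975)(-0.860769)(375) − (0.419975)(-0.508996)(485) + (0.907536)(160) = 384.45 m.
Horizontal magnitude = √(ΔE² + ΔN²) = √((-226.60)² + 384.45²) = 446.26 m.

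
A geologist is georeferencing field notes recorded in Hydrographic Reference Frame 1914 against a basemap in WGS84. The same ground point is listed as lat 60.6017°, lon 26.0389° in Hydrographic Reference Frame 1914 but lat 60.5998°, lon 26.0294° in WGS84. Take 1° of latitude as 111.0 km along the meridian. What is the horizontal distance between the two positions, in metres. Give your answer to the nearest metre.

Δφ = 60.5998° − 60.6017° = -0.0019°; Δλ = 26.0294° − 26.0389° = -0.0095°.
ΔN = Δφ × 111000 = -210.9 m; ΔE = Δλ × 111000 × cos(60.6017°) = -0.0095 × 111000 × 0.490878 = -517.6 m.
Distance = √(ΔE² + ΔN²) = √((-517.6)² + (-210.9)²) = 558.9 m.

559 m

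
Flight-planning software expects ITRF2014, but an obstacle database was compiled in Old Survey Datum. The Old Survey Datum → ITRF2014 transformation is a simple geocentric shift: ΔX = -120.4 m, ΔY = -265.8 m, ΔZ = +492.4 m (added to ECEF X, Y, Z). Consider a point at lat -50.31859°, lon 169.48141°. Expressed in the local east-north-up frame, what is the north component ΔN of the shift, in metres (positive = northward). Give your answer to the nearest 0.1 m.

ΔN = 368.2 m

At φ = -50.31859°, λ = 169.48141°: sin φ = -0.769607, cos φ = 0.638518, sin λ = 0.182555, cos λ = -0.983196.
ΔN = −sin φ cos λ·ΔX − sin φ sin λ·ΔY + cos φ·ΔZ = −(-0.769607)(-0.983196)(-120.4) − (-0.769607)(0.182555)(-265.8) + (0.638518)(492.4) = 368.17 m.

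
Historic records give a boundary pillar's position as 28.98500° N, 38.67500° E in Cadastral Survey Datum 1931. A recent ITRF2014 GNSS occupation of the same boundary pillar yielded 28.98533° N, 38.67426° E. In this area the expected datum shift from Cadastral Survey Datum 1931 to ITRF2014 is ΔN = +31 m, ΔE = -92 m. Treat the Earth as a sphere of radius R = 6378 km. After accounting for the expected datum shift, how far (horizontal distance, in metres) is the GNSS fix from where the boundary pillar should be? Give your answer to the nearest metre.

Observed coordinate differences: Δφ = +0.00033°, Δλ = -0.00074°.
Converting to metres (1° lat = 111317 m, cos φ = 0.874747): observed ΔN = 36.7 m, observed ΔE = -72.1 m.
Subtracting the expected shift leaves a residual of 36.7 − (31) = 5.7 m north and -72.1 − (-92) = 19.9 m east.
Residual distance = √(5.7² + 19.9²) = 20.8 m.

21 m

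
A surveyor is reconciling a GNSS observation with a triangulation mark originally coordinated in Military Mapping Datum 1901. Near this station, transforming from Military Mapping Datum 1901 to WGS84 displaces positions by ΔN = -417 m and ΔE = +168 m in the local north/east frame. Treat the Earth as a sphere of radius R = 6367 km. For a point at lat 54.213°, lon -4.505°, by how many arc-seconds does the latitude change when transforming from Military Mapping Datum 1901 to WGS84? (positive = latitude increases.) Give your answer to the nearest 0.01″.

Δφ = -13.51″

On a sphere of radius R, 1 rad of latitude = R, so Δφ = ΔN / R = -417.0 / 6367000 = -6.5494e-05 rad = -13.509″.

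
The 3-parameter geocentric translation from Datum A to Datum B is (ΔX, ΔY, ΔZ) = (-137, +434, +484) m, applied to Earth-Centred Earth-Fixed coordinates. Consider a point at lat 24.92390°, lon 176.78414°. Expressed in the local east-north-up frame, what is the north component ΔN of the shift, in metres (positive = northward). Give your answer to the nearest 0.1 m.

ΔN = 371.0 m

At φ = 24.92390°, λ = 176.78414°: sin φ = 0.421414, cos φ = 0.906868, sin λ = 0.056098, cos λ = -0.998425.
ΔN = −sin φ cos λ·ΔX − sin φ sin λ·ΔY + cos φ·ΔZ = −(0.421414)(-0.998425)(-137) − (0.421414)(0.056098)(434) + (0.906868)(484) = 371.02 m.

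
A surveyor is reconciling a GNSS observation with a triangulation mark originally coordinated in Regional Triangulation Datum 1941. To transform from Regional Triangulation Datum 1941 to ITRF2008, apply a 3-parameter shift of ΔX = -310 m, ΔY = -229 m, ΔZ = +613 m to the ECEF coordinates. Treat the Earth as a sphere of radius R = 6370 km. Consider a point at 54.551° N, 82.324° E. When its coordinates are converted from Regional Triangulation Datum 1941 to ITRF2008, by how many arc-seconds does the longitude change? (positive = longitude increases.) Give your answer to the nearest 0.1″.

sin φ = 0.814632, cos φ = 0.579978, sin λ = 0.991039, cos λ = 0.133571.
East component: ΔE = −sin λ·ΔX + cos λ·ΔY = −(0.991039)(-310) + (0.133571)(-229) = 276.63 m.
1° of latitude spans πR/180 = 111177 m; at latitude φ, 1° of longitude spans that × cos φ = 64480.5 m, so Δλ = 276.63 / 64480.5 × 3600 = 15.445″.

Δλ = 15.4″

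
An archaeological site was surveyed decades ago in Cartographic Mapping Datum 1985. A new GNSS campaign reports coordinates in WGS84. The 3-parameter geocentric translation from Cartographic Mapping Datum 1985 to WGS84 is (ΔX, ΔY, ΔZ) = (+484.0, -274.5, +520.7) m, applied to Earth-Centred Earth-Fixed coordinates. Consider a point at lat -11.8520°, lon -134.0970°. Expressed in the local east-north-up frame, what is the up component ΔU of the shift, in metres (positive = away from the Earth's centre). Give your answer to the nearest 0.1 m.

At φ = -11.8520°, λ = -134.0970°: sin φ = -0.205384, cos φ = 0.978681, sin λ = -0.718163, cos λ = -0.695875.
ΔU = cos φ cos λ·ΔX + cos φ sin λ·ΔY + sin φ·ΔZ = (0.978681)(-0.695875)(484.0) + (0.978681)(-0.718163)(-274.5) + (-0.205384)(520.7) = -243.63 m.

ΔU = -243.6 m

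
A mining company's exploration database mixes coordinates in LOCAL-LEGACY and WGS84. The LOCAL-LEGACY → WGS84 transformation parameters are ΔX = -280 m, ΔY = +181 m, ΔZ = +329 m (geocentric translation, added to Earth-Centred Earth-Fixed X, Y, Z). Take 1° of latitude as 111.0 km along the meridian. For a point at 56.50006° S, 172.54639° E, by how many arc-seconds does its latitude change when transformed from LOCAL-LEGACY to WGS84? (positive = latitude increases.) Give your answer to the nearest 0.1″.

Δφ = 14.0″

sin φ = -0.833886, cos φ = 0.551936, sin λ = 0.129723, cos λ = -0.991550.
North component: ΔN = −sin φ cos λ·ΔX − sin φ sin λ·ΔY + cos φ·ΔZ = −(-0.833886)(-0.991550)(-280) − (-0.833886)(0.129723)(181) + (0.551936)(329) = 432.68 m.
1° of latitude spans 111000 m, so Δφ = 432.68 / 111000 × 3600 = 14.033″.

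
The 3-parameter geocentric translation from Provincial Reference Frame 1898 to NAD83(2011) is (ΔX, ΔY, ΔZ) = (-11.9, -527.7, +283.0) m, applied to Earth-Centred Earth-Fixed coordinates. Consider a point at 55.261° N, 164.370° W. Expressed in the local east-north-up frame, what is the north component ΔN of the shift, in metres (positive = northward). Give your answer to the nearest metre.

The local north axis is (−sin φ cos λ, −sin φ sin λ, cos φ), giving ΔN = -9.417 − 116.833 + 161.264 = 35.01 m.

ΔN = 35 m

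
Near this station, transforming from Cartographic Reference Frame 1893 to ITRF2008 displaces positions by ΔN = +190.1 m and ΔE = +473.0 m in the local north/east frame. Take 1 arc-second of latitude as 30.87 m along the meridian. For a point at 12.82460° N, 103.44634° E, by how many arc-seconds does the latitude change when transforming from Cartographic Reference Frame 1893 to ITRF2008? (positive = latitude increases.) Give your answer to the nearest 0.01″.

1″ of latitude = 30.87 m, so Δφ = 190.1 / 30.87 = 6.158″.

Δφ = 6.16″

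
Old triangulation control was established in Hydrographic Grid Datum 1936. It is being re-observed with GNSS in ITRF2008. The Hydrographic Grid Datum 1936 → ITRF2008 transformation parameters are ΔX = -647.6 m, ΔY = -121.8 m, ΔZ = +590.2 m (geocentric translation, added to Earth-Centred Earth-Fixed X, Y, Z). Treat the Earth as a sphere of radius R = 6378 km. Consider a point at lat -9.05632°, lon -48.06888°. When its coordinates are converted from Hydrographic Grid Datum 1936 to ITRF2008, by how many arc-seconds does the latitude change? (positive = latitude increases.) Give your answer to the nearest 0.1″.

sin φ = -0.157405, cos φ = 0.987534, sin λ = -0.743949, cos λ = 0.668237.
North component: ΔN = −sin φ cos λ·ΔX − sin φ sin λ·ΔY + cos φ·ΔZ = −(-0.157405)(0.668237)(-647.6) − (-0.157405)(-0.743949)(-121.8) + (0.987534)(590.2) = 528.99 m.
1° of latitude spans πR/180 = 111317 m, so Δφ = 528.99 / 111317 × 3600 = 17.108″.

Δφ = 17.1″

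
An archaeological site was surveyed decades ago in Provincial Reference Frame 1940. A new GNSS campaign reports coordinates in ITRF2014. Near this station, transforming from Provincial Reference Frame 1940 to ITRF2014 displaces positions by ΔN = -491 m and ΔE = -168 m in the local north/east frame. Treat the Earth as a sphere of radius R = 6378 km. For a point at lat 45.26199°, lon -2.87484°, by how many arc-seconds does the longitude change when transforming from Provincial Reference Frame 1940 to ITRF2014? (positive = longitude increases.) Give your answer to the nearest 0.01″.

Δλ = -7.72″

At latitude 45.26199°, cos φ = 0.703866.
One radian of longitude at latitude φ spans R cos φ, so Δλ = ΔE / (R cos φ) = -168.0 / (6378000 × 0.703866) = -3.7423e-05 rad = -7.719″.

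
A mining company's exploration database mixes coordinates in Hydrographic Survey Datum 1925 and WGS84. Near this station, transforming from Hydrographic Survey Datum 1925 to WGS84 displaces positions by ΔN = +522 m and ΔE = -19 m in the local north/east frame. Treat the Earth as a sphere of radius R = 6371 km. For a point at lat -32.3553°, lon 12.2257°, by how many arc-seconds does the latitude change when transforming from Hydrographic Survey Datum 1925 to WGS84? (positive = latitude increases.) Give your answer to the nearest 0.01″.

On a sphere of radius R, 1 rad of latitude = R, so Δφ = ΔN / R = 522.0 / 6371000 = 8.1934e-05 rad = 16.900″.

Δφ = 16.90″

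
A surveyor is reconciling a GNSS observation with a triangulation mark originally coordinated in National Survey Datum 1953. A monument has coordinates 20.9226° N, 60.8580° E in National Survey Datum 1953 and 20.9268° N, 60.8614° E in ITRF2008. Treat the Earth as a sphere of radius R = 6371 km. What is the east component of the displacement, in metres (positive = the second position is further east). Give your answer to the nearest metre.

ΔE = 353 m

Δφ = 20.9268° − 20.9226° = +0.0042°; Δλ = 60.8614° − 60.8580° = +0.0034°.
1° along a meridian = πR/180 = 111195 m.
ΔN = Δφ × 111195 = 467.0 m; ΔE = Δλ × 111195 × cos(20.9226°) = +0.0034 × 111195 × 0.934064 = 353.1 m.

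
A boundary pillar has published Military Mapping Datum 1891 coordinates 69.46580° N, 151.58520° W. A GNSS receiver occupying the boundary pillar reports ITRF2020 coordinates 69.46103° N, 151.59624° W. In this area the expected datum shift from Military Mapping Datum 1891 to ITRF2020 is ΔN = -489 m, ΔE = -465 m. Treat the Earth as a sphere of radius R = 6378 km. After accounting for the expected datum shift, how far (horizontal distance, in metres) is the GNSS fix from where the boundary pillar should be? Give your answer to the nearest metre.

Observed coordinate differences: Δφ = -0.00477°, Δλ = -0.01104°.
Converting to metres (1° lat = 111317 m, cos φ = 0.350766): observed ΔN = -531.0 m, observed ΔE = -431.1 m.
Subtracting the expected shift leaves a residual of -531.0 − (-489) = -42.0 m north and -431.1 − (-465) = 33.9 m east.
Residual distance = √((-42.0)² + 33.9²) = 54.0 m.

54 m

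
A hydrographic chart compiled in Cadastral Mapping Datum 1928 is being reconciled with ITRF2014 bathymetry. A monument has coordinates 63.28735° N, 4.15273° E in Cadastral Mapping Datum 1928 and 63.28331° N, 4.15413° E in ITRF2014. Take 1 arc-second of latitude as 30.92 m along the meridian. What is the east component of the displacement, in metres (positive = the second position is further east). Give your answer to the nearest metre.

Δφ = 63.28331° − 63.28735° = -0.00404°; Δλ = 4.15413° − 4.15273° = +0.00140°.
1° of latitude = 3600 × 30.92 = 111312 m.
ΔN = Δφ × 111312 = -449.7 m; ΔE = Δλ × 111312 × cos(63.28735°) = +0.00140 × 111312 × 0.449516 = 70.1 m.

ΔE = 70 m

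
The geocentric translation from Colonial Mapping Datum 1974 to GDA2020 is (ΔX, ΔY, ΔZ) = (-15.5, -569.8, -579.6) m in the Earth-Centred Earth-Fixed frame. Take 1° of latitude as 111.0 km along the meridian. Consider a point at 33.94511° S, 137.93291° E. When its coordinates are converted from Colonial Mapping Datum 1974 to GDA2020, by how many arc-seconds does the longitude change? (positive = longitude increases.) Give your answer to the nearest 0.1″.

sin φ = -0.558398, cos φ = 0.829573, sin λ = 0.670000, cos λ = -0.742361.
East component: ΔE = −sin λ·ΔX + cos λ·ΔY = −(0.670000)(-15.5) + (-0.742361)(-569.8) = 433.38 m.
1° of latitude spans 111000 m; at latitude φ, 1° of longitude spans that × cos φ = 92082.6 m, so Δλ = 433.38 / 92082.6 × 3600 = 16.943″.

Δλ = 16.9″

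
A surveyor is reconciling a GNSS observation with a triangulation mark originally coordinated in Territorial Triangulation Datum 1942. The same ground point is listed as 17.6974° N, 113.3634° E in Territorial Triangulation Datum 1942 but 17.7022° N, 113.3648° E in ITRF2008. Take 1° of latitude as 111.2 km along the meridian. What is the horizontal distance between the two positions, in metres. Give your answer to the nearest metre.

Δφ = 17.7022° − 17.6974° = +0.0048°; Δλ = 113.3648° − 113.3634° = +0.0014°.
ΔN = Δφ × 111200 = 533.8 m; ΔE = Δλ × 111200 × cos(17.6974°) = +0.0014 × 111200 × 0.952675 = 148.3 m.
Distance = √(ΔE² + ΔN²) = √(148.3² + 533.8²) = 554.0 m.

554 m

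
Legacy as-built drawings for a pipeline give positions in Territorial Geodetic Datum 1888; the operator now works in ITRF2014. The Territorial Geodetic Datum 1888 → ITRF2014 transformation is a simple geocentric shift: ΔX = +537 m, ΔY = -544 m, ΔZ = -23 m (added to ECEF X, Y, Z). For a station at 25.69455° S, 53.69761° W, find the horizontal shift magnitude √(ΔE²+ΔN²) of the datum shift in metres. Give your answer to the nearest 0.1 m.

The local east axis at (φ, λ) is (−sin λ, cos λ, 0), so ΔE = −sin(-53.69761°)·537 + cos(-53.69761°)·(-544) = 110.70 m.
The local north axis is (−sin φ cos λ, −sin φ sin λ, cos φ), giving ΔN = 137.846 + 190.084 − 20.726 = 307.20 m.
Horizontal magnitude = √(ΔE² + ΔN²) = √(110.70² + 307.20²) = 326.54 m.

326.5 m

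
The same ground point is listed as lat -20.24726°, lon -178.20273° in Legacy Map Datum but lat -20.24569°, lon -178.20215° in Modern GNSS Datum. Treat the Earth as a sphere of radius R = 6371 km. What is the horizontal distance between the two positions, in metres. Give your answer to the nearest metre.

Δφ = -20.24569° − -20.24726° = +0.00157°; Δλ = -178.20215° − -178.20273° = +0.00058°.
1° along a meridian = πR/180 = 111195 m.
ΔN = Δφ × 111195 = 174.6 m; ΔE = Δλ × 111195 × cos(-20.24726°) = +0.00058 × 111195 × 0.938208 = 60.5 m.
Distance = √(ΔE² + ΔN²) = √(60.5² + 174.6²) = 184.8 m.

185 m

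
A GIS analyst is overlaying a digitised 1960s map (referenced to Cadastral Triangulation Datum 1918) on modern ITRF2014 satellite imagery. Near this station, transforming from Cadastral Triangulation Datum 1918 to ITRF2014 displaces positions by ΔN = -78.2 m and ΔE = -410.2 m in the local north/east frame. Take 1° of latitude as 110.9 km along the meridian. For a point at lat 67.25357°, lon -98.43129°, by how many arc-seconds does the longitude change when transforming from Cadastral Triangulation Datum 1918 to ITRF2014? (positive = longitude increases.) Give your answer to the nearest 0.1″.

At latitude 67.25357°, cos φ = 0.386654.
1° of longitude at this latitude = 110.9 × cos φ = 42.88 km, so Δλ = -410.2 / 42879.9 = -0.0095663° = -34.439″.

Δλ = -34.4″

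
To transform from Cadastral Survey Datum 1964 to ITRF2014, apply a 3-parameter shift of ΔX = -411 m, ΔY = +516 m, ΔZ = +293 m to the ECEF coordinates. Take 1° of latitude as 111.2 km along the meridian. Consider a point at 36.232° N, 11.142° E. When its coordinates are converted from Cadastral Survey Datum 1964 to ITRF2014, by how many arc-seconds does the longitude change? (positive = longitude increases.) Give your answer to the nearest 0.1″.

Δλ = 23.5″

sin φ = 0.591056, cos φ = 0.806630, sin λ = 0.193241, cos λ = 0.981151.
East component: ΔE = −sin λ·ΔX + cos λ·ΔY = −(0.193241)(-411) + (0.981151)(516) = 585.70 m.
1° of latitude spans 111200 m; at latitude φ, 1° of longitude spans that × cos φ = 89697.3 m, so Δλ = 585.70 / 89697.3 × 3600 = 23.507″.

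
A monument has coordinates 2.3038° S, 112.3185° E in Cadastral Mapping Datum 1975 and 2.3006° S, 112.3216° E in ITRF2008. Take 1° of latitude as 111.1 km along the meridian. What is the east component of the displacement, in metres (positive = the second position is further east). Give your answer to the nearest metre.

ΔE = 344 m

Δφ = -2.3006° − -2.3038° = +0.0032°; Δλ = 112.3216° − 112.3185° = +0.0031°.
ΔN = Δφ × 111100 = 355.5 m; ΔE = Δλ × 111100 × cos(-2.3038°) = +0.0031 × 111100 × 0.999192 = 344.1 m.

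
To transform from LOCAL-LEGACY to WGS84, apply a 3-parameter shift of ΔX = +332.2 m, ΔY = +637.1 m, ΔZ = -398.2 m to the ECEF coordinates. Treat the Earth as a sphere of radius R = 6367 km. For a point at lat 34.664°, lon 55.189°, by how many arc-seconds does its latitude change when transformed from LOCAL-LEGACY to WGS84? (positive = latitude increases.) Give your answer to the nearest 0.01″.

Δφ = -23.74″

sin φ = 0.568763, cos φ = 0.822502, sin λ = 0.821040, cos λ = 0.570871.
North component: ΔN = −sin φ cos λ·ΔX − sin φ sin λ·ΔY + cos φ·ΔZ = −(0.568763)(0.570871)(332.2) − (0.568763)(0.821040)(637.1) + (0.822502)(-398.2) = -732.89 m.
1° of latitude spans πR/180 = 111125 m, so Δφ = -732.89 / 111125 × 3600 = -23.743″.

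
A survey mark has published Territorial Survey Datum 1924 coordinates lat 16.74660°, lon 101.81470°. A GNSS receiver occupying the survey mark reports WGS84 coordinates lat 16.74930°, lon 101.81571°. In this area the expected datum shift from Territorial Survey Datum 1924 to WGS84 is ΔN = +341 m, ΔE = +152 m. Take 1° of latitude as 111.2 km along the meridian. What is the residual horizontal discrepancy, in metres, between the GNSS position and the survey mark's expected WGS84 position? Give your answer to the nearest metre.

60 m

Observed coordinate differences: Δφ = +0.00270°, Δλ = +0.00101°.
Converting to metres (1° lat = 111200 m, cos φ = 0.957588): observed ΔN = 300.2 m, observed ΔE = 107.5 m.
Subtracting the expected shift leaves a residual of 300.2 − (341) = -40.8 m north and 107.5 − (152) = -44.5 m east.
Residual distance = √((-40.8)² + (-44.5)²) = 60.3 m.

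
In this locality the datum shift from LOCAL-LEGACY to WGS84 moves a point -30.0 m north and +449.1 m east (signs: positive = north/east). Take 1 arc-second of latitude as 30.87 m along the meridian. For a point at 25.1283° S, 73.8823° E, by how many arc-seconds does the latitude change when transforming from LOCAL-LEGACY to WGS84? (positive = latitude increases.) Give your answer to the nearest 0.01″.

Δφ = -0.97″

1″ of latitude = 30.87 m, so Δφ = -30.0 / 30.87 = -0.972″.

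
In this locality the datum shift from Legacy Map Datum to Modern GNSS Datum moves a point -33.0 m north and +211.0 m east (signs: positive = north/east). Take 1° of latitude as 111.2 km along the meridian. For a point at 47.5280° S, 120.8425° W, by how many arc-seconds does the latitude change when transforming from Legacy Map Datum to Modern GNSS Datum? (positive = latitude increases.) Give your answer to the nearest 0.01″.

Δφ = -1.07″

1° of latitude = 111.2 km, so Δφ = -33.0 / 111200 = -0.0002968° = -1.068″.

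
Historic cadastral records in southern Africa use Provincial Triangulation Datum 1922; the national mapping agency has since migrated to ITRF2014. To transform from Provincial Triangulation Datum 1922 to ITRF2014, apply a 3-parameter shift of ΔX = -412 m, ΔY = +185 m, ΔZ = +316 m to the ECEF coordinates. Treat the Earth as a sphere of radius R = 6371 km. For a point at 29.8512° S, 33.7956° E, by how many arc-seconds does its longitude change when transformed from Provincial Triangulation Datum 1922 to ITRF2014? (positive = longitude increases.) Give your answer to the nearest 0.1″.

sin φ = -0.497749, cos φ = 0.867321, sin λ = 0.556232, cos λ = 0.831027.
East component: ΔE = −sin λ·ΔX + cos λ·ΔY = −(0.556232)(-412) + (0.831027)(185) = 382.91 m.
1° of latitude spans πR/180 = 111195 m; at latitude φ, 1° of longitude spans that × cos φ = 96441.7 m, so Δλ = 382.91 / 96441.7 × 3600 = 14.293″.

Δλ = 14.3″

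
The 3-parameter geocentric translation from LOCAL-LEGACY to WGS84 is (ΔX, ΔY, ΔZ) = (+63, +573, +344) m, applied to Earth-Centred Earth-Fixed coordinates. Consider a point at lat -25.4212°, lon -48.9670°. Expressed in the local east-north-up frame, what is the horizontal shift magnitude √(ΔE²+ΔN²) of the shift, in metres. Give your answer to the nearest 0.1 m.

447.1 m

The local east axis at (φ, λ) is (−sin λ, cos λ, 0), so ΔE = −sin(-48.9670°)·63 + cos(-48.9670°)·573 = 423.69 m.
The local north axis is (−sin φ cos λ, −sin φ sin λ, cos φ), giving ΔN = 17.754 − 185.544 + 310.693 = 142.90 m.
Horizontal magnitude = √(ΔE² + ΔN²) = √(423.69² + 142.90²) = 447.14 m.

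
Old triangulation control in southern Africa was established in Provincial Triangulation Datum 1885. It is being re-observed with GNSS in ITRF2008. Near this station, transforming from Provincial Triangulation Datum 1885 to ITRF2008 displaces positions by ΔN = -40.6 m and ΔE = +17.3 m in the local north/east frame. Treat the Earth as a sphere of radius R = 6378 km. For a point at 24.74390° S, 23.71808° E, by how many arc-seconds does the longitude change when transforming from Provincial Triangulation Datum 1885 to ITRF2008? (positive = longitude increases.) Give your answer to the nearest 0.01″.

Δλ = 0.62″

At latitude -24.74390°, cos φ = 0.908188.
One radian of longitude at latitude φ spans R cos φ, so Δλ = ΔE / (R cos φ) = 17.3 / (6378000 × 0.908188) = 2.9867e-06 rad = 0.616″.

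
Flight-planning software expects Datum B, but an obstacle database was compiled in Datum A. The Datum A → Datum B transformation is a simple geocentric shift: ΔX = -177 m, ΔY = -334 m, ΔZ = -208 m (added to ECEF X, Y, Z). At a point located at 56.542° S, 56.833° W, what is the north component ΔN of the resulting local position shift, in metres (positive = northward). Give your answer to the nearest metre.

ΔN = 38 m

The local north axis is (−sin φ cos λ, −sin φ sin λ, cos φ), giving ΔN = -80.787 + 233.255 − 114.676 = 37.79 m.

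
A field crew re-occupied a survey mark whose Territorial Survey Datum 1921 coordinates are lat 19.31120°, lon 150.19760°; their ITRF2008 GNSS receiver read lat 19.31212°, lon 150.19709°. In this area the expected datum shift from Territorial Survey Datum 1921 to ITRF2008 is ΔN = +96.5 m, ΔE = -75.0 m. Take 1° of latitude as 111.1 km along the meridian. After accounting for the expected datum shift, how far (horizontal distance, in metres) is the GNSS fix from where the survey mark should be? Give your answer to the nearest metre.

22 m

Observed coordinate differences: Δφ = +0.00092°, Δλ = -0.00051°.
Converting to metres (1° lat = 111100 m, cos φ = 0.943736): observed ΔN = 102.2 m, observed ΔE = -53.5 m.
Subtracting the expected shift leaves a residual of 102.2 − (96.5) = 5.7 m north and -53.5 − (-75.0) = 21.5 m east.
Residual distance = √(5.7² + 21.5²) = 22.3 m.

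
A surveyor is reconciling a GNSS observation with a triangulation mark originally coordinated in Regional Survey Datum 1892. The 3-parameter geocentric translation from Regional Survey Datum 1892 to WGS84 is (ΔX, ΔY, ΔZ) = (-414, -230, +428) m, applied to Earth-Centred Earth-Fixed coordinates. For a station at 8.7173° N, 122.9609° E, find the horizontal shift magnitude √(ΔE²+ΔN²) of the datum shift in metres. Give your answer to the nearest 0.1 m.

631.0 m

At φ = 8.7173°, λ = 122.9609°: sin φ = 0.151559, cos φ = 0.988448, sin λ = 0.839042, cos λ = -0.544067.
ΔE = −sin λ·ΔX + cos λ·ΔY = −(0.839042)·(-414) + (-0.544067)·(-230) = 472.50 m.
ΔN = −sin φ cos λ·ΔX − sin φ sin λ·ΔY + cos φ·ΔZ = −(0.151559)(-0.544067)(-414) − (0.151559)(0.839042)(-230) + (0.988448)(428) = 418.17 m.
Horizontal magnitude = √(ΔE² + ΔN²) = √(472.50² + 418.17²) = 630.97 m.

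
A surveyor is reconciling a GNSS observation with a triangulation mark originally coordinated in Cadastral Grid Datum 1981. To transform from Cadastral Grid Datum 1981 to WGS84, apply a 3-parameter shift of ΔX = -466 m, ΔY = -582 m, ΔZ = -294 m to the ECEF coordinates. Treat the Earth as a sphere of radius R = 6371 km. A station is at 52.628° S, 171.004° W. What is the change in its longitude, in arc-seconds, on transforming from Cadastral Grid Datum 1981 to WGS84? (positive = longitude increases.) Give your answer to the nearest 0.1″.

sin φ = -0.794711, cos φ = 0.606988, sin λ = -0.156366, cos λ = -0.987699.
East component: ΔE = −sin λ·ΔX + cos λ·ΔY = −(-0.156366)(-466) + (-0.987699)(-582) = 501.97 m.
1° of latitude spans πR/180 = 111195 m; at latitude φ, 1° of longitude spans that × cos φ = 67493.9 m, so Δλ = 501.97 / 67493.9 × 3600 = 26.774″.

Δλ = 26.8″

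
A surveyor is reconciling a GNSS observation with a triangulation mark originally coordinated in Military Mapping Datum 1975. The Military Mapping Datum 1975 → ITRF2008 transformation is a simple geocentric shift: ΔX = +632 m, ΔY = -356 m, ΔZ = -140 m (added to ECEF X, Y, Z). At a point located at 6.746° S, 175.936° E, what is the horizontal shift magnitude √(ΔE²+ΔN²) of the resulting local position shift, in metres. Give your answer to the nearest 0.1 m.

378.1 m

At φ = -6.746°, λ = 175.936°: sin φ = -0.117468, cos φ = 0.993077, sin λ = 0.070871, cos λ = -0.997486.
ΔE = −sin λ·ΔX + cos λ·ΔY = −(0.070871)·(632) + (-0.997486)·(-356) = 310.31 m.
ΔN = −sin φ cos λ·ΔX − sin φ sin λ·ΔY + cos φ·ΔZ = −(-0.117468)(-0.997486)(632) − (-0.117468)(0.070871)(-356) + (0.993077)(-140) = -216.05 m.
Horizontal magnitude = √(ΔE² + ΔN²) = √(310.31² + (-216.05)²) = 378.12 m.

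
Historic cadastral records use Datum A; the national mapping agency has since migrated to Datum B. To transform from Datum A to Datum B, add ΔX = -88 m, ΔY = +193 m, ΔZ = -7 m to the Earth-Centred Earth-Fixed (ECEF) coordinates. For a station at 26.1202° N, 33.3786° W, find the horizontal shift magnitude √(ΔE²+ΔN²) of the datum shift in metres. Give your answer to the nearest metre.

The local east axis at (φ, λ) is (−sin λ, cos λ, 0), so ΔE = −sin(-33.3786°)·(-88) + cos(-33.3786°)·193 = 112.75 m.
The local north axis is (−sin φ cos λ, −sin φ sin λ, cos φ), giving ΔN = 32.352 + 46.747 − 6.285 = 72.81 m.
Horizontal magnitude = √(ΔE² + ΔN²) = √(112.75² + 72.81²) = 134.22 m.

134 m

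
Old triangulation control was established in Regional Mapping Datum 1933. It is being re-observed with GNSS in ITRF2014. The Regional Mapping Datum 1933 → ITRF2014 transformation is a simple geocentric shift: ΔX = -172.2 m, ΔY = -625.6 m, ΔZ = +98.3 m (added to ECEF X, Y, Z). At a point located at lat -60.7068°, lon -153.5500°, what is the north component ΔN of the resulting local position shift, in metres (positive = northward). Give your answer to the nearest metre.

ΔN = 426 m

At φ = -60.7068°, λ = -153.5500°: sin φ = -0.872127, cos φ = 0.489279, sin λ = -0.445417, cos λ = -0.895323.
ΔN = −sin φ cos λ·ΔX − sin φ sin λ·ΔY + cos φ·ΔZ = −(-0.872127)(-0.895323)(-172.2) − (-0.872127)(-0.445417)(-625.6) + (0.489279)(98.3) = 425.58 m.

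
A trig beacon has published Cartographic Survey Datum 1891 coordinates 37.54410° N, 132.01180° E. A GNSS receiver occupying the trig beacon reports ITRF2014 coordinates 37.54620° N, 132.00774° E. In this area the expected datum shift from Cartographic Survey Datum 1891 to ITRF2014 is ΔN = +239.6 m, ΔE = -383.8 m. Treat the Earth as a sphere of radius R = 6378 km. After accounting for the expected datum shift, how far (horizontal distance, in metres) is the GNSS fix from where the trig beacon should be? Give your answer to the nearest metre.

Observed coordinate differences: Δφ = +0.00210°, Δλ = -0.00406°.
Converting to metres (1° lat = 111317 m, cos φ = 0.792885): observed ΔN = 233.8 m, observed ΔE = -358.3 m.
Subtracting the expected shift leaves a residual of 233.8 − (239.6) = -5.8 m north and -358.3 − (-383.8) = 25.5 m east.
Residual distance = √((-5.8)² + 25.5²) = 26.1 m.

26 m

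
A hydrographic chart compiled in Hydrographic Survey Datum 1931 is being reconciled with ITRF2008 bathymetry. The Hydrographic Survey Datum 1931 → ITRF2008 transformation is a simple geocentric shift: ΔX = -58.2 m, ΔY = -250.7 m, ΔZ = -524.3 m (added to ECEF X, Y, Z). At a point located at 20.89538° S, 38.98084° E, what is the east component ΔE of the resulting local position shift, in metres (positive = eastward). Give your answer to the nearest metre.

At φ = -20.89538°, λ = 38.98084°: sin φ = -0.356663, cos φ = 0.934233, sin λ = 0.629060, cos λ = 0.777356.
ΔE = −sin λ·ΔX + cos λ·ΔY = −(0.629060)·(-58.2) + (0.777356)·(-250.7) = -158.27 m.

ΔE = -158 m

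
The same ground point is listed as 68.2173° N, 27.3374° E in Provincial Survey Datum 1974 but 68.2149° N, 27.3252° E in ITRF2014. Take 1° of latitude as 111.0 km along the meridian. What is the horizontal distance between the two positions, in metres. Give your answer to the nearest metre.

569 m

Δφ = 68.2149° − 68.2173° = -0.0024°; Δλ = 27.3252° − 27.3374° = -0.0122°.
ΔN = Δφ × 111000 = -266.4 m; ΔE = Δλ × 111000 × cos(68.2173°) = -0.0122 × 111000 × 0.371087 = -502.5 m.
Distance = √(ΔE² + ΔN²) = √((-502.5)² + (-266.4)²) = 568.8 m.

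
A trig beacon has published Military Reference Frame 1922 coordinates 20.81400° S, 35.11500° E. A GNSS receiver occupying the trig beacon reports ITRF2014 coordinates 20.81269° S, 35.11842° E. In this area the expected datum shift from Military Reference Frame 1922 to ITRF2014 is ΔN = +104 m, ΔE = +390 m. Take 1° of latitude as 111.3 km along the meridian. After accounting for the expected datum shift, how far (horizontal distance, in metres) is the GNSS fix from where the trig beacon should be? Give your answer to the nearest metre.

Observed coordinate differences: Δφ = +0.00131°, Δλ = +0.00342°.
Converting to metres (1° lat = 111300 m, cos φ = 0.934739): observed ΔN = 145.8 m, observed ΔE = 355.8 m.
Subtracting the expected shift leaves a residual of 145.8 − (104) = 41.8 m north and 355.8 − (390) = -34.2 m east.
Residual distance = √(41.8² + (-34.2)²) = 54.0 m.

54 m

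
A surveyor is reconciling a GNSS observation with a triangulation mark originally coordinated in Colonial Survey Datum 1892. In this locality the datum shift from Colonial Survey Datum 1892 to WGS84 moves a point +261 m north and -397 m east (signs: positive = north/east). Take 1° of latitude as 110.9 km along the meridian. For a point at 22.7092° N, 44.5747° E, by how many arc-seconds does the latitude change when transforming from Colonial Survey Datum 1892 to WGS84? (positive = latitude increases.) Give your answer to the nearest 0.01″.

Δφ = 8.47″

1° of latitude = 110.9 km, so Δφ = 261.0 / 110900 = 0.0023535° = 8.472″.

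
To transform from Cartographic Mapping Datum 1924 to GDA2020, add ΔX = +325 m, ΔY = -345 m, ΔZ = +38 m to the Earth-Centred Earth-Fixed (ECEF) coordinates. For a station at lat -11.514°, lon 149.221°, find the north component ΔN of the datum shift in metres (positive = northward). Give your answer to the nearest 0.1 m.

ΔN = -53.7 m

At φ = -11.514°, λ = 149.221°: sin φ = -0.199607, cos φ = 0.979876, sin λ = 0.511728, cos λ = -0.859148.
ΔN = −sin φ cos λ·ΔX − sin φ sin λ·ΔY + cos φ·ΔZ = −(-0.199607)(-0.859148)(325) − (-0.199607)(0.511728)(-345) + (0.979876)(38) = -53.74 m.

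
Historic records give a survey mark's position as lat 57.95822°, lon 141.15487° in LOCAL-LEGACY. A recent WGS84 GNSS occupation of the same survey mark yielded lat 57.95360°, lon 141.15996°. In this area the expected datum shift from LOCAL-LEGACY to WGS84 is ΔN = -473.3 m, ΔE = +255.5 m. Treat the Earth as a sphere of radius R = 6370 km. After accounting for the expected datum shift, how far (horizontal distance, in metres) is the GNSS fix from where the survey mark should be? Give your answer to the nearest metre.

60 m

Observed coordinate differences: Δφ = -0.00462°, Δλ = +0.00509°.
Converting to metres (1° lat = 111177 m, cos φ = 0.530538): observed ΔN = -513.6 m, observed ΔE = 300.2 m.
Subtracting the expected shift leaves a residual of -513.6 − (-473.3) = -40.3 m north and 300.2 − (255.5) = 44.7 m east.
Residual distance = √((-40.3)² + 44.7²) = 60.2 m.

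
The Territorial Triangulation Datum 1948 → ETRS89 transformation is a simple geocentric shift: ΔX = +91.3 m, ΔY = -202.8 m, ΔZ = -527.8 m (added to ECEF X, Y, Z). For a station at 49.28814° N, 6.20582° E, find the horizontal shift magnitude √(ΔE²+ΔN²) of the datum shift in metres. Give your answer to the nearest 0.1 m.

At φ = 49.28814°, λ = 6.20582°: sin φ = 0.757999, cos φ = 0.652255, sin λ = 0.108100, cos λ = 0.994140.
ΔE = −sin λ·ΔX + cos λ·ΔY = −(0.108100)·(91.3) + (0.994140)·(-202.8) = -211.48 m.
ΔN = −sin φ cos λ·ΔX − sin φ sin λ·ΔY + cos φ·ΔZ = −(0.757999)(0.994140)(91.3) − (0.757999)(0.108100)(-202.8) + (0.652255)(-527.8) = -396.44 m.
Horizontal magnitude = √(ΔE² + ΔN²) = √((-211.48)² + (-396.44)²) = 449.32 m.

449.3 m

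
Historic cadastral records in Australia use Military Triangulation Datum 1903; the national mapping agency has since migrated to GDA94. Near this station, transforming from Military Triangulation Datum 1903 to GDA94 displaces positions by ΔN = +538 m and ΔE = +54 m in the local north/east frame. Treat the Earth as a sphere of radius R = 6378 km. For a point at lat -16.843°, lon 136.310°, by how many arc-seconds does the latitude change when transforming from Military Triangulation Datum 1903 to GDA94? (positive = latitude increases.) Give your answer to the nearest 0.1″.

Δφ = 17.4″

On a sphere of radius R, 1 rad of latitude = R, so Δφ = ΔN / R = 538.0 / 6378000 = 8.4352e-05 rad = 17.399″.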